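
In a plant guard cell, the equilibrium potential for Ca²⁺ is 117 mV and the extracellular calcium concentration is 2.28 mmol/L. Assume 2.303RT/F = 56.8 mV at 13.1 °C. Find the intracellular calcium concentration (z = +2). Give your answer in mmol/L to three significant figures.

Nernst: E = (56.8/2) · log₁₀([out]/[in]), so log₁₀([out]/[in]) = 117.0 × 2 / 56.8 = 4.1197.
[out]/[in] = 10^(4.1197) = 1.317e+04.
[in] = 2.28 / 1.317e+04 = 0.0001731 mmol/L.

0.000173 mmol/L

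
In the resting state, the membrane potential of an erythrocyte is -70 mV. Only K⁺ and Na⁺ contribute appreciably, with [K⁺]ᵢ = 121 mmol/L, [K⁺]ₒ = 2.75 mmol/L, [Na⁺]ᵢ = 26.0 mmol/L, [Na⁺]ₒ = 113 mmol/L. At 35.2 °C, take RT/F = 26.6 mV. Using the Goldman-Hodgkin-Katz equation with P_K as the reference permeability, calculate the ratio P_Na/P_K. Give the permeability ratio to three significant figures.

Let α = P_Na/P_K. GHK: Vm = 26.6·ln[(Kₒ + α·Naₒ)/(Kᵢ + α·Naᵢ)].
e^(Vm/26.6) = e^(-70.0/26.6) = 0.071965
So 0.071965·(Kᵢ + α·Naᵢ) = Kₒ + α·Naₒ → α = (0.071965·121.0 − 2.75) / (113.0 − 0.071965·26.0)
α = (8.708 − 2.75) / (113.0 − 1.871) = 5.958/111.1 = 0.05361

0.0536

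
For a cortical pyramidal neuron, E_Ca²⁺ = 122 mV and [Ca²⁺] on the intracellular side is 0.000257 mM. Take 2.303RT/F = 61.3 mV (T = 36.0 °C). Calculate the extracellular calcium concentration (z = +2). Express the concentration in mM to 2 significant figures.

Nernst: E = (61.3/2) · log₁₀([out]/[in]), so log₁₀([out]/[in]) = 122.0 × 2 / 61.3 = 3.9804.
[out]/[in] = 10^(3.9804) = 9559.
[out] = 9559 × 0.000257 = 2.457 mM.

2.5 mM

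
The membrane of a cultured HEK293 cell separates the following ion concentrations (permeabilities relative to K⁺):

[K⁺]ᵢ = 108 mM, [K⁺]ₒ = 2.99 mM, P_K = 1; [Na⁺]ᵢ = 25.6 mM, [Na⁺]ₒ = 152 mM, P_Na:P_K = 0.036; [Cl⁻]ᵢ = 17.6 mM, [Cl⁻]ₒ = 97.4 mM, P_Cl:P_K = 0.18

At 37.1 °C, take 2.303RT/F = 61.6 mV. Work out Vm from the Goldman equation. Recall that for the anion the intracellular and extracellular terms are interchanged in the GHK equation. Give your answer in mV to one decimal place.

-63.8 mV

Vm = 61.6 · log₁₀[(Σ P·[cation]ₒ + Σ P·[anion]ᵢ) / (Σ P·[cation]ᵢ + Σ P·[anion]ₒ)]
Numerator = 1×2.99 + 0.036×152 + 0.18×17.6 = 11.63
Denominator = 1×108 + 0.036×25.6 + 0.18×97.4 = 126.5
Vm = 61.6 · log₁₀(0.09197) = 61.6 × (-1.0364) = -63.84 mV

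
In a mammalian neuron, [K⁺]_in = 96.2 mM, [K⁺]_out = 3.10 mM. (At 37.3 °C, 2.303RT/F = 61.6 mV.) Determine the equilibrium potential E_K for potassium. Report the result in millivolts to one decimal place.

E = (61.6/z) · log₁₀([K⁺]_out/[K⁺]_in) with z = +1.
= (61.6/1) · log₁₀(3.10/96.2) = 61.60 · log₁₀(0.03222)
= 61.60 · (-1.4918) = -91.90 mV

-91.9 mV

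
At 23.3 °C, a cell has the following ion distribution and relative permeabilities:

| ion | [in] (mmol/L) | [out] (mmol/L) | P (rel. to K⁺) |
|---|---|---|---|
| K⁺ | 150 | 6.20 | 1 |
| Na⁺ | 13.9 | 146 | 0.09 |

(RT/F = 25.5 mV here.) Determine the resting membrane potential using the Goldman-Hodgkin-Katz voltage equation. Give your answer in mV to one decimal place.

-52.4 mV

Vm = 25.5 · ln[(Σ P·[cation]ₒ + Σ P·[anion]ᵢ) / (Σ P·[cation]ᵢ + Σ P·[anion]ₒ)]
Numerator = 1×6.20 + 0.09×146 = 19.34
Denominator = 1×150 + 0.09×13.9 = 151.3
Vm = 25.5 · ln(0.12787) = 25.5 × (-2.0568) = -52.45 mV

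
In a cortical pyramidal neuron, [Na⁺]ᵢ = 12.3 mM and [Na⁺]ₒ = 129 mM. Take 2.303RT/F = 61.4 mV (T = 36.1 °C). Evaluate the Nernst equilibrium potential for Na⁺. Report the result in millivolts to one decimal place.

62.7 mV

E = (61.4/z) · log₁₀([Na⁺]_out/[Na⁺]_in) with z = +1.
= (61.4/1) · log₁₀(129/12.3) = 61.40 · log₁₀(10.49)
= 61.40 · (1.0207) = 62.67 mV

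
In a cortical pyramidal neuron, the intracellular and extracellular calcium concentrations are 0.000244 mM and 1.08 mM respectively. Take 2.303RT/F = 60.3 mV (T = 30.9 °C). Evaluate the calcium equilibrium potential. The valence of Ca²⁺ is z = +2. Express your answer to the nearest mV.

E = (60.3/z) · log₁₀([Ca²⁺]_out/[Ca²⁺]_in) with z = +2.
= (60.3/2) · log₁₀(1.08/0.000244) = 30.15 · log₁₀(4426)
= 30.15 · (3.6460) = 109.93 mV

110 mV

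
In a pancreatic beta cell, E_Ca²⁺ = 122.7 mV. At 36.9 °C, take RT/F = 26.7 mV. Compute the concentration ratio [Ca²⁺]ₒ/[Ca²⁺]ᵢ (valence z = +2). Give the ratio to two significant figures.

9800

ln([out]/[in]) = E·z/(26.7) = 122.7 × 2 / 26.7 = 9.1910
[out]/[in] = e^(9.1910) = 9809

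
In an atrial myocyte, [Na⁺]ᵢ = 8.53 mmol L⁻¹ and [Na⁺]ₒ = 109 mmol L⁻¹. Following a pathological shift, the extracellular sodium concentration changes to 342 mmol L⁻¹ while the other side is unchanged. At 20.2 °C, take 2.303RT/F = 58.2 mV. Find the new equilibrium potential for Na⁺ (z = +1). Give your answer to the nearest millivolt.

93 mV

After the shift: [Na⁺]_out = 342, [Na⁺]_in = 8.53 mmol L⁻¹.
E_new = (58.2/1)·log₁₀(342/8.53) = 58.20 · (1.6031) = 93.30 mV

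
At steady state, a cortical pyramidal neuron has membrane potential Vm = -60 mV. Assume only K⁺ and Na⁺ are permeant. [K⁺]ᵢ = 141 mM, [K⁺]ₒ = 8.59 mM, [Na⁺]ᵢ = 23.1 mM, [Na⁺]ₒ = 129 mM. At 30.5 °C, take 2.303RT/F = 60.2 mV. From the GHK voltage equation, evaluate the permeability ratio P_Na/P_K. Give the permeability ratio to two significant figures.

0.044

Let α = P_Na/P_K. GHK: Vm = 60.2·log₁₀[(Kₒ + α·Naₒ)/(Kᵢ + α·Naᵢ)].
10^(Vm/60.2) = 10^(-60.0/60.2) = 0.10077
So 0.10077·(Kᵢ + α·Naᵢ) = Kₒ + α·Naₒ → α = (0.10077·141.0 − 8.59) / (129.0 − 0.10077·23.1)
α = (14.21 − 8.59) / (129.0 − 2.328) = 5.618/126.7 = 0.04435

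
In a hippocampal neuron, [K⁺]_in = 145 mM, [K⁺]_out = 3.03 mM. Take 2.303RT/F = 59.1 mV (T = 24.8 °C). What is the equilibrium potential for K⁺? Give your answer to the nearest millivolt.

-99 mV

E = (59.1/z) · log₁₀([K⁺]_out/[K⁺]_in) with z = +1.
= (59.1/1) · log₁₀(3.03/145) = 59.10 · log₁₀(0.0209)
= 59.10 · (-1.6799) = -99.28 mV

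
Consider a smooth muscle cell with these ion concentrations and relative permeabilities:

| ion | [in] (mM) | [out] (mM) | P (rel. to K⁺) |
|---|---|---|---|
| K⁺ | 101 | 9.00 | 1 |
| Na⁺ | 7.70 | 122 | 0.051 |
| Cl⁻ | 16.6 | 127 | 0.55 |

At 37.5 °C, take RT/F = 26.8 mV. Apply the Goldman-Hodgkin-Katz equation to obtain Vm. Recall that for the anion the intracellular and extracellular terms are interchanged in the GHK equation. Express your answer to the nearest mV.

-52 mV

Vm = 26.8 · ln[(Σ P·[cation]ₒ + Σ P·[anion]ᵢ) / (Σ P·[cation]ᵢ + Σ P·[anion]ₒ)]
Numerator = 1×9.00 + 0.051×122 + 0.55×16.6 = 24.35
Denominator = 1×101 + 0.051×7.70 + 0.55×127 = 171.2
Vm = 26.8 · ln(0.14221) = 26.8 × (-1.9505) = -52.27 mV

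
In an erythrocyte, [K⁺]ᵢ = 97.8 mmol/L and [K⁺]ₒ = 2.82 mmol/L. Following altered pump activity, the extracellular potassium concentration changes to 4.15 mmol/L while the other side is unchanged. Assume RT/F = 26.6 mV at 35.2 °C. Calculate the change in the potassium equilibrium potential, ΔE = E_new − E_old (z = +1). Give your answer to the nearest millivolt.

E_old = (26.6/1)·ln(2.82/97.8) = -94.33 mV
E_new = (26.6/1)·ln(4.15/97.8) = -84.05 mV
ΔE = -84.05 − (-94.33) = 10.28 mV

10 mV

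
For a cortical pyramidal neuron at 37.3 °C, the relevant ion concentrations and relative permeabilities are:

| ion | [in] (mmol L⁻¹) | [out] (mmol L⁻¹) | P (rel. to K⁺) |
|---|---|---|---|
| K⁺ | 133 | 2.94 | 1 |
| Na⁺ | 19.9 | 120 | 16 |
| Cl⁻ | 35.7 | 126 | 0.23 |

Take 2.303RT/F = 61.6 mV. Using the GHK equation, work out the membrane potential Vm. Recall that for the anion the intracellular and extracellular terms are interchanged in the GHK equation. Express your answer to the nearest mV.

37 mV

Vm = 61.6 · log₁₀[(Σ P·[cation]ₒ + Σ P·[anion]ᵢ) / (Σ P·[cation]ᵢ + Σ P·[anion]ₒ)]
Numerator = 1×2.94 + 16×120 + 0.23×35.7 = 1931
Denominator = 1×133 + 16×19.9 + 0.23×126 = 480.4
Vm = 61.6 · log₁₀(4.02) = 61.6 × (0.6042) = 37.22 mV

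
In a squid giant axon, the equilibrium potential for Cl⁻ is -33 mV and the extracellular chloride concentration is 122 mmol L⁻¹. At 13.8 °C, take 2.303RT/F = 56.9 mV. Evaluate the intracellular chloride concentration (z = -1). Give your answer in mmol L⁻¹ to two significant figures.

Nernst: E = (56.9/-1) · log₁₀([out]/[in]), so log₁₀([out]/[in]) = -33.0 × -1 / 56.9 = 0.5800.
[out]/[in] = 10^(0.5800) = 3.802.
[in] = 122 / 3.802 = 32.09 mmol L⁻¹.

32 mmol L⁻¹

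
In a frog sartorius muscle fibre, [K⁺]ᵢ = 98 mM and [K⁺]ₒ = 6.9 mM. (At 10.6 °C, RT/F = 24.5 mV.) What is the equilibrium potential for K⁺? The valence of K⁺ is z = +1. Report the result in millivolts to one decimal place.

-65.0 mV

E = (24.5/z) · ln([K⁺]_out/[K⁺]_in) with z = +1.
= (24.5/1) · ln(6.9/98) = 24.50 · ln(0.07041)
= 24.50 · (-2.6534) = -65.01 mV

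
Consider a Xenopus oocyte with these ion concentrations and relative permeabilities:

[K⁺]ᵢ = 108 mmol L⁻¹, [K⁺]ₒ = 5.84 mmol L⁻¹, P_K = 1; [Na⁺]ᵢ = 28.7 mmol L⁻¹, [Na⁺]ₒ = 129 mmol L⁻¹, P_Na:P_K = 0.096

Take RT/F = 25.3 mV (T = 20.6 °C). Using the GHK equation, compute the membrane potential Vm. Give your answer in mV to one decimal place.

-45.7 mV

Vm = 25.3 · ln[(Σ P·[cation]ₒ + Σ P·[anion]ᵢ) / (Σ P·[cation]ᵢ + Σ P·[anion]ₒ)]
Numerator = 1×5.84 + 0.096×129 = 18.22
Denominator = 1×108 + 0.096×28.7 = 110.8
Vm = 25.3 · ln(0.16454) = 25.3 × (-1.8046) = -45.66 mV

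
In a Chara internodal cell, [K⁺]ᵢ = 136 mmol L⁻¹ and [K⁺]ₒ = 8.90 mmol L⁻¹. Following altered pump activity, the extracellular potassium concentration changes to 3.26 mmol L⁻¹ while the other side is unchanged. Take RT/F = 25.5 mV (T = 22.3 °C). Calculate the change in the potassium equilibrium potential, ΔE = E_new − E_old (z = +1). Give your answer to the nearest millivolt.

-26 mV

E_old = (25.5/1)·ln(8.90/136) = -69.53 mV
E_new = (25.5/1)·ln(3.26/136) = -95.14 mV
ΔE = -95.14 − (-69.53) = -25.61 mV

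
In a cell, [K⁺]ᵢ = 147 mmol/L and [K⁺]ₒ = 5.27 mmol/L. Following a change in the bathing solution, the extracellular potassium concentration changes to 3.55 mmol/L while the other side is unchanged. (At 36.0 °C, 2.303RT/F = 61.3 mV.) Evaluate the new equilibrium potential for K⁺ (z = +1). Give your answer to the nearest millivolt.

After the shift: [K⁺]_out = 3.55, [K⁺]_in = 147 mmol/L.
E_new = (61.3/1)·log₁₀(3.55/147) = 61.30 · (-1.6171) = -99.13 mV

-99 mV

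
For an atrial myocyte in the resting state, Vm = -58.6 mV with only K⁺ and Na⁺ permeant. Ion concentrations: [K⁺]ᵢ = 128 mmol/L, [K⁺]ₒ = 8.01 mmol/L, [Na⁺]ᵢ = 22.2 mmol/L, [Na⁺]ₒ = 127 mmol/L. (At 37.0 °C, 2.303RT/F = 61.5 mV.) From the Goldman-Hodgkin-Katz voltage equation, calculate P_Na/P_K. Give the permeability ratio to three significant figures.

Let α = P_Na/P_K. GHK: Vm = 61.5·log₁₀[(Kₒ + α·Naₒ)/(Kᵢ + α·Naᵢ)].
10^(Vm/61.5) = 10^(-58.6/61.5) = 0.11147
So 0.11147·(Kᵢ + α·Naᵢ) = Kₒ + α·Naₒ → α = (0.11147·128.0 − 8.01) / (127.0 − 0.11147·22.2)
α = (14.27 − 8.01) / (127.0 − 2.475) = 6.258/124.5 = 0.05026

0.0503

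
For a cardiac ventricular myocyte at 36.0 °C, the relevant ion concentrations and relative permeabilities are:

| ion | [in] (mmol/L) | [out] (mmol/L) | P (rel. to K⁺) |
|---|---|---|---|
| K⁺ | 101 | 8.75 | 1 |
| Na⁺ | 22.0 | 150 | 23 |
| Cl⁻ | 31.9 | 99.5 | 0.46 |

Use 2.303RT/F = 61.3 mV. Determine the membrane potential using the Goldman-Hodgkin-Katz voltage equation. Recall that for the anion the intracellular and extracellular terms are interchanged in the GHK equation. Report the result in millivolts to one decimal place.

Vm = 61.3 · log₁₀[(Σ P·[cation]ₒ + Σ P·[anion]ᵢ) / (Σ P·[cation]ᵢ + Σ P·[anion]ₒ)]
Numerator = 1×8.75 + 23×150 + 0.46×31.9 = 3473
Denominator = 1×101 + 23×22.0 + 0.46×99.5 = 652.8
Vm = 61.3 · log₁₀(5.3211) = 61.3 × (0.7260) = 44.50 mV

44.5 mV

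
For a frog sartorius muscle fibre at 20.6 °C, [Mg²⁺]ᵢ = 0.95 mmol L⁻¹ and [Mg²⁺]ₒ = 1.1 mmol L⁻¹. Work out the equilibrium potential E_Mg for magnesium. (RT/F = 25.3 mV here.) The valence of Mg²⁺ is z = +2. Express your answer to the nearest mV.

E = (25.3/z) · ln([Mg²⁺]_out/[Mg²⁺]_in) with z = +2.
= (25.3/2) · ln(1.1/0.95) = 12.65 · ln(1.158)
= 12.65 · (0.1466) = 1.85 mV

2 mV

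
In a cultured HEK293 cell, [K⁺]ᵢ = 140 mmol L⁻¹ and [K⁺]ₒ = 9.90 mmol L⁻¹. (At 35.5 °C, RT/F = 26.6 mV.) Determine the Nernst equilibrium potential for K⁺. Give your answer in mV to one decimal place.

-70.5 mV

E = (26.6/z) · ln([K⁺]_out/[K⁺]_in) with z = +1.
= (26.6/1) · ln(9.90/140) = 26.60 · ln(0.07071)
= 26.60 · (-2.6491) = -70.47 mV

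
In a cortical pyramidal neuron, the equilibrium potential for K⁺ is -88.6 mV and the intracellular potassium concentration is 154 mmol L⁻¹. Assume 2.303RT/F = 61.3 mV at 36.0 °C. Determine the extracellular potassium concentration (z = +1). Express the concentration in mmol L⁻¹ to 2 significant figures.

Nernst: E = (61.3/1) · log₁₀([out]/[in]), so log₁₀([out]/[in]) = -88.6 × 1 / 61.3 = -1.4454.
[out]/[in] = 10^(-1.4454) = 0.03586.
[out] = 0.03586 × 154 = 5.523 mmol L⁻¹.

5.5 mmol L⁻¹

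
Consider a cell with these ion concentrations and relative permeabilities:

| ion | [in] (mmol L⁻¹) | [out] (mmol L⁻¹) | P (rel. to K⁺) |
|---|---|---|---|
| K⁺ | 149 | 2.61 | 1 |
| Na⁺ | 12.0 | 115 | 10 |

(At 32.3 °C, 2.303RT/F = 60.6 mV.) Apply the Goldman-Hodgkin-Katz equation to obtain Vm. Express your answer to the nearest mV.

38 mV

Vm = 60.6 · log₁₀[(Σ P·[cation]ₒ + Σ P·[anion]ᵢ) / (Σ P·[cation]ᵢ + Σ P·[anion]ₒ)]
Numerator = 1×2.61 + 10×115 = 1153
Denominator = 1×149 + 10×12.0 = 269
Vm = 60.6 · log₁₀(4.2848) = 60.6 × (0.6319) = 38.29 mV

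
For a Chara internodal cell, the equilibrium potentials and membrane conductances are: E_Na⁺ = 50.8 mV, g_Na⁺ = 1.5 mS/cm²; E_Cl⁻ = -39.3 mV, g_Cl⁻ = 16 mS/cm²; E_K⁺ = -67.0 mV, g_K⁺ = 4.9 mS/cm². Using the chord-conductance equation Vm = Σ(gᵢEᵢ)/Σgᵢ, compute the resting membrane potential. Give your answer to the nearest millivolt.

Σ gᵢEᵢ = 1.5·(50.8) + 16·(-39.3) + 4.9·(-67.0) = -880.90
Σ gᵢ = 1.5 + 16 + 4.9 = 22.4
Vm = -880.90 / 22.4 = -39.33 mV

-39 mV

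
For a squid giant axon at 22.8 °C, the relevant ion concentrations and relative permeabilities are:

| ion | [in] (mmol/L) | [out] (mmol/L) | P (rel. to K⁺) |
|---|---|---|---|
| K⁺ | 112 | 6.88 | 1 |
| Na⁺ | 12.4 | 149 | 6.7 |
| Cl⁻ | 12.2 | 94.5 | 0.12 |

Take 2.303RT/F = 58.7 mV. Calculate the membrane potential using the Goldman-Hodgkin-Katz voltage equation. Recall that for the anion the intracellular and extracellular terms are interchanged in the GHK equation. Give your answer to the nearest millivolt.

Vm = 58.7 · log₁₀[(Σ P·[cation]ₒ + Σ P·[anion]ᵢ) / (Σ P·[cation]ᵢ + Σ P·[anion]ₒ)]
Numerator = 1×6.88 + 6.7×149 + 0.12×12.2 = 1007
Denominator = 1×112 + 6.7×12.4 + 0.12×94.5 = 206.4
Vm = 58.7 · log₁₀(4.8767) = 58.7 × (0.6881) = 40.39 mV

40 mV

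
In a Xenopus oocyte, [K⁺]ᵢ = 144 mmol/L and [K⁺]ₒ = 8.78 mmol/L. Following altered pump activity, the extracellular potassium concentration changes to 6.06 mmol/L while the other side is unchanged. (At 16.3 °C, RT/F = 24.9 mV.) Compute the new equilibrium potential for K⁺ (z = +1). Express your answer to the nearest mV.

-79 mV

After the shift: [K⁺]_out = 6.06, [K⁺]_in = 144 mmol/L.
E_new = (24.9/1)·ln(6.06/144) = 24.90 · (-3.1681) = -78.89 mV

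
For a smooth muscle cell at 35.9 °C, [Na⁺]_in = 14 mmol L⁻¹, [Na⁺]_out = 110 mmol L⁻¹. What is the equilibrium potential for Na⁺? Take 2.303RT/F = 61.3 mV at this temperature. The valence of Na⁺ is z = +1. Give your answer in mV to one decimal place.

E = (61.3/z) · log₁₀([Na⁺]_out/[Na⁺]_in) with z = +1.
= (61.3/1) · log₁₀(110/14) = 61.30 · log₁₀(7.857)
= 61.30 · (0.8953) = 54.88 mV

54.9 mV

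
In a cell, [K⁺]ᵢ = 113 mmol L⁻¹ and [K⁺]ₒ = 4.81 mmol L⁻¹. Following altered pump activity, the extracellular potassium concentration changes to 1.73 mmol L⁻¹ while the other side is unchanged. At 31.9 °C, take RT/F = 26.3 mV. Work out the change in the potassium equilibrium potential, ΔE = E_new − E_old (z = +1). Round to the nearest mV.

-27 mV

E_old = (26.3/1)·ln(4.81/113) = -83.02 mV
E_new = (26.3/1)·ln(1.73/113) = -109.91 mV
ΔE = -109.91 − (-83.02) = -26.89 mV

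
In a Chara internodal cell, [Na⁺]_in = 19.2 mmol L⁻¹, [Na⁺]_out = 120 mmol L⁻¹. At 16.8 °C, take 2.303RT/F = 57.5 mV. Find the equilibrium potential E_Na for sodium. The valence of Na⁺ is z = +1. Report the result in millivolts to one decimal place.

45.8 mV

E = (57.5/z) · log₁₀([Na⁺]_out/[Na⁺]_in) with z = +1.
= (57.5/1) · log₁₀(120/19.2) = 57.50 · log₁₀(6.25)
= 57.50 · (0.7959) = 45.76 mV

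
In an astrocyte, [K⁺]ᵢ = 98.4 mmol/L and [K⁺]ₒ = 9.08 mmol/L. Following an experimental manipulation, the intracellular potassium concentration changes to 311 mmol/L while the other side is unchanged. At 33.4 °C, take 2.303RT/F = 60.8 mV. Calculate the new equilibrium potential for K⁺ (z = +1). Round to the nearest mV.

-93 mV

After the shift: [K⁺]_out = 9.08, [K⁺]_in = 311 mmol/L.
E_new = (60.8/1)·log₁₀(9.08/311) = 60.80 · (-1.5347) = -93.31 mV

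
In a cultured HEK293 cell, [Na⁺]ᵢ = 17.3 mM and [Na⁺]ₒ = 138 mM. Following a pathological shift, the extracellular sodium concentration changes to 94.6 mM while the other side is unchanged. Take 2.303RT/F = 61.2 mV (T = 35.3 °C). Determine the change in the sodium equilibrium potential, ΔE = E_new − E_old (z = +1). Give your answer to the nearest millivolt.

E_old = (61.2/1)·log₁₀(138/17.3) = 55.19 mV
E_new = (61.2/1)·log₁₀(94.6/17.3) = 45.16 mV
ΔE = 45.16 − (55.19) = -10.04 mV

-10 mV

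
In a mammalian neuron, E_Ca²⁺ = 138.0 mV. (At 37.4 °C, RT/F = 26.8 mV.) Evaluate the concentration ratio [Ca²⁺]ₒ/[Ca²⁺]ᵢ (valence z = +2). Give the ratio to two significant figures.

ln([out]/[in]) = E·z/(26.8) = 138.0 × 2 / 26.8 = 10.2985
[out]/[in] = e^(10.2985) = 2.969e+04

30000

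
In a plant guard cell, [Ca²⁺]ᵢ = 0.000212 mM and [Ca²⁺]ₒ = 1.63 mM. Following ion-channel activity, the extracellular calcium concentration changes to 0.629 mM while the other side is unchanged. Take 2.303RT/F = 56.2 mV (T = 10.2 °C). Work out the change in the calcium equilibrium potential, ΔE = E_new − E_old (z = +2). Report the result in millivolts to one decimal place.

E_old = (56.2/2)·log₁₀(1.63/0.000212) = 109.19 mV
E_new = (56.2/2)·log₁₀(0.629/0.000212) = 97.57 mV
ΔE = 97.57 − (109.19) = -11.62 mV

-11.6 mV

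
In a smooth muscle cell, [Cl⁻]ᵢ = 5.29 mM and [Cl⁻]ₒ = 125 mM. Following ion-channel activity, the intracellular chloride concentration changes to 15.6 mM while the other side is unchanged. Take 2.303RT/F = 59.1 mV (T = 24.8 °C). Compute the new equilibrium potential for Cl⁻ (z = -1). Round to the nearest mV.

-53 mV

After the shift: [Cl⁻]_out = 125, [Cl⁻]_in = 15.6 mM.
E_new = (59.1/-1)·log₁₀(125/15.6) = -59.10 · (0.9038) = -53.41 mV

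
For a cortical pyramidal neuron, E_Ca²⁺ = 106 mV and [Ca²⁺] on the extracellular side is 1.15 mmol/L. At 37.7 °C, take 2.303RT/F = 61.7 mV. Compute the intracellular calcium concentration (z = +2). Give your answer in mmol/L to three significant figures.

0.000421 mmol/L

Nernst: E = (61.7/2) · log₁₀([out]/[in]), so log₁₀([out]/[in]) = 106.0 × 2 / 61.7 = 3.4360.
[out]/[in] = 10^(3.4360) = 2729.
[in] = 1.15 / 2729 = 0.0004214 mmol/L.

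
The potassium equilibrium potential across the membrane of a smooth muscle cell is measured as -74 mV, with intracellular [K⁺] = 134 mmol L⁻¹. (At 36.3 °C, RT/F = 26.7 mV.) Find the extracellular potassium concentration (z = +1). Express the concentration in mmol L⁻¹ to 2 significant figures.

8.4 mmol L⁻¹

Nernst: E = (26.7/1) · ln([out]/[in]), so ln([out]/[in]) = -74.0 × 1 / 26.7 = -2.7715.
[out]/[in] = e^(-2.7715) = 0.06257.
[out] = 0.06257 × 134 = 8.384 mmol L⁻¹.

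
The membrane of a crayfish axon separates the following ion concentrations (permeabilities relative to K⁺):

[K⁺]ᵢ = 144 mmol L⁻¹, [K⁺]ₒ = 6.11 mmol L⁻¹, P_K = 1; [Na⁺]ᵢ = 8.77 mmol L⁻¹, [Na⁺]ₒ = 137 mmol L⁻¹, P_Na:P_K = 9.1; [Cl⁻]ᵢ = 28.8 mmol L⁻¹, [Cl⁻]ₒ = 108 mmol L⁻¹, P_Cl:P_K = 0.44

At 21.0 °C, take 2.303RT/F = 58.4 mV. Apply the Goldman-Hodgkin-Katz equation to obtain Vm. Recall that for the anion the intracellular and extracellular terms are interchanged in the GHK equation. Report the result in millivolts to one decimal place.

39.1 mV

Vm = 58.4 · log₁₀[(Σ P·[cation]ₒ + Σ P·[anion]ᵢ) / (Σ P·[cation]ᵢ + Σ P·[anion]ₒ)]
Numerator = 1×6.11 + 9.1×137 + 0.44×28.8 = 1265
Denominator = 1×144 + 9.1×8.77 + 0.44×108 = 271.3
Vm = 58.4 · log₁₀(4.664) = 58.4 × (0.6688) = 39.06 mV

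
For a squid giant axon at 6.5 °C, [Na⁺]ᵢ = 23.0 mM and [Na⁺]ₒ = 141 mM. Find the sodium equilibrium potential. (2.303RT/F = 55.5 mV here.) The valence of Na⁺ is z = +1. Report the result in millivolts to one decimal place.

43.7 mV

E = (55.5/z) · log₁₀([Na⁺]_out/[Na⁺]_in) with z = +1.
= (55.5/1) · log₁₀(141/23.0) = 55.50 · log₁₀(6.13)
= 55.50 · (0.7875) = 43.71 mV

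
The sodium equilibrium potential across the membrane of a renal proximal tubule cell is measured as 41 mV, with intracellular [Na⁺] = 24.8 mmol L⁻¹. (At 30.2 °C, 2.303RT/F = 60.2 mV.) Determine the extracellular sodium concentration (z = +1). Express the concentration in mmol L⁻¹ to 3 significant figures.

Nernst: E = (60.2/1) · log₁₀([out]/[in]), so log₁₀([out]/[in]) = 41.0 × 1 / 60.2 = 0.6811.
[out]/[in] = 10^(0.6811) = 4.798.
[out] = 4.798 × 24.8 = 119 mmol L⁻¹.

119 mmol L⁻¹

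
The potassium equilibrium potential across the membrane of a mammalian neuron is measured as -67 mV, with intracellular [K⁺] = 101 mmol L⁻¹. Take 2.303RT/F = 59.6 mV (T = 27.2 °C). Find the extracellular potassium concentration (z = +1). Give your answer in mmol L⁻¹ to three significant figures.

Nernst: E = (59.6/1) · log₁₀([out]/[in]), so log₁₀([out]/[in]) = -67.0 × 1 / 59.6 = -1.1242.
[out]/[in] = 10^(-1.1242) = 0.07513.
[out] = 0.07513 × 101 = 7.589 mmol L⁻¹.

7.59 mmol L⁻¹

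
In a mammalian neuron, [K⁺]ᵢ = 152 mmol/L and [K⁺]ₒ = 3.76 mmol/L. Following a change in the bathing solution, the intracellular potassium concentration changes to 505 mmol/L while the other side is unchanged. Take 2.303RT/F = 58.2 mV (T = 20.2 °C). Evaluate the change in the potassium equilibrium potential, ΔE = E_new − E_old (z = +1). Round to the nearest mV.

-30 mV

E_old = (58.2/1)·log₁₀(3.76/152) = -93.51 mV
E_new = (58.2/1)·log₁₀(3.76/505) = -123.86 mV
ΔE = -123.86 − (-93.51) = -30.35 mV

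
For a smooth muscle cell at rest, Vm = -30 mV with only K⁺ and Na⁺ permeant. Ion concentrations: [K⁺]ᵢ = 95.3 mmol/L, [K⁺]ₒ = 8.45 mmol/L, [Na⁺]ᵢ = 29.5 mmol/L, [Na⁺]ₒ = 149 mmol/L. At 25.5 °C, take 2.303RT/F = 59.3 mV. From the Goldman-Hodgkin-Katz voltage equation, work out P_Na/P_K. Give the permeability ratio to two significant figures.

Let α = P_Na/P_K. GHK: Vm = 59.3·log₁₀[(Kₒ + α·Naₒ)/(Kᵢ + α·Naᵢ)].
10^(Vm/59.3) = 10^(-30.0/59.3) = 0.31196
So 0.31196·(Kᵢ + α·Naᵢ) = Kₒ + α·Naₒ → α = (0.31196·95.3 − 8.45) / (149.0 − 0.31196·29.5)
α = (29.73 − 8.45) / (149.0 − 9.203) = 21.28/139.8 = 0.1522

0.15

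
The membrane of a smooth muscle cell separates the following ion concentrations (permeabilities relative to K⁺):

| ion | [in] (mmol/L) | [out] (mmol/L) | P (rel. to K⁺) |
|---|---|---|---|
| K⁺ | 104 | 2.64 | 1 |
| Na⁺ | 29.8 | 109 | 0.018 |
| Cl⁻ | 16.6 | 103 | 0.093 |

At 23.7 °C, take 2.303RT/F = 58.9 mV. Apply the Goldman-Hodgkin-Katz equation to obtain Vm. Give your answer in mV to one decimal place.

-74.7 mV

Vm = 58.9 · log₁₀[(Σ P·[cation]ₒ + Σ P·[anion]ᵢ) / (Σ P·[cation]ᵢ + Σ P·[anion]ₒ)]
Numerator = 1×2.64 + 0.018×109 + 0.093×16.6 = 6.146
Denominator = 1×104 + 0.018×29.8 + 0.093×103 = 114.1
Vm = 58.9 · log₁₀(0.053856) = 58.9 × (-1.2688) = -74.73 mV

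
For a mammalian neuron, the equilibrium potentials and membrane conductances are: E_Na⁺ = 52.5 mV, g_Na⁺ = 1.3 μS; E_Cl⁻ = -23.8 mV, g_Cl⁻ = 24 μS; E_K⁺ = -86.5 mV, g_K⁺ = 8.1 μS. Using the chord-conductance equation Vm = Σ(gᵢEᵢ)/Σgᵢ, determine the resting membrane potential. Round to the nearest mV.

Σ gᵢEᵢ = 1.3·(52.5) + 24·(-23.8) + 8.1·(-86.5) = -1203.60
Σ gᵢ = 1.3 + 24 + 8.1 = 33.4
Vm = -1203.60 / 33.4 = -36.04 mV

-36 mV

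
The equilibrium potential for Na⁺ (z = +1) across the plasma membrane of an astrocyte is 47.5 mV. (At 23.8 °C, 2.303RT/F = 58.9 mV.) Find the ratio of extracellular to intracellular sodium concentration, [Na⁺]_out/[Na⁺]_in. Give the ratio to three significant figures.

6.40

log₁₀([out]/[in]) = E·z/(58.9) = 47.5 × 1 / 58.9 = 0.8065
[out]/[in] = 10^(0.8065) = 6.404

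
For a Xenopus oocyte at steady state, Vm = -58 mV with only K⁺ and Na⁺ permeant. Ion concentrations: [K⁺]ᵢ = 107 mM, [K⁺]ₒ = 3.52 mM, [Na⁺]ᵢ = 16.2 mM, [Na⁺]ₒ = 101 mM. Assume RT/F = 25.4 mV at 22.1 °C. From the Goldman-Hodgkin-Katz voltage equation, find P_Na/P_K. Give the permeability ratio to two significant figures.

Let α = P_Na/P_K. GHK: Vm = 25.4·ln[(Kₒ + α·Naₒ)/(Kᵢ + α·Naᵢ)].
e^(Vm/25.4) = e^(-58.0/25.4) = 0.10193
So 0.10193·(Kᵢ + α·Naᵢ) = Kₒ + α·Naₒ → α = (0.10193·107.0 − 3.52) / (101.0 − 0.10193·16.2)
α = (10.91 − 3.52) / (101.0 − 1.651) = 7.387/99.35 = 0.07435

0.074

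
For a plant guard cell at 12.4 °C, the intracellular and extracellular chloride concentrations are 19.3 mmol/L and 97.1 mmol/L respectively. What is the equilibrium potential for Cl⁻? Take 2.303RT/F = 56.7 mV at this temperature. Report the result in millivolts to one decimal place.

E = (56.7/z) · log₁₀([Cl⁻]_out/[Cl⁻]_in) with z = -1.
For an anion, dividing by z = -1 reverses the sign.
= (56.7/-1) · log₁₀(97.1/19.3) = -56.70 · log₁₀(5.031)
= -56.70 · (0.7017) = -39.78 mV

-39.8 mV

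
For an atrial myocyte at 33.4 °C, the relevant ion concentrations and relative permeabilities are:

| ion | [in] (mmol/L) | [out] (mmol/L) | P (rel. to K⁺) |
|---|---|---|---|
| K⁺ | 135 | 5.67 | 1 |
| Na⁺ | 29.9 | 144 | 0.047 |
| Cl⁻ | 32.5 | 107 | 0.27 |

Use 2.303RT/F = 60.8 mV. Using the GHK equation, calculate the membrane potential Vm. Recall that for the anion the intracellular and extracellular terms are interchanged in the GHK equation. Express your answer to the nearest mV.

Vm = 60.8 · log₁₀[(Σ P·[cation]ₒ + Σ P·[anion]ᵢ) / (Σ P·[cation]ᵢ + Σ P·[anion]ₒ)]
Numerator = 1×5.67 + 0.047×144 + 0.27×32.5 = 21.21
Denominator = 1×135 + 0.047×29.9 + 0.27×107 = 165.3
Vm = 60.8 · log₁₀(0.12833) = 60.8 × (-0.8917) = -54.21 mV

-54 mV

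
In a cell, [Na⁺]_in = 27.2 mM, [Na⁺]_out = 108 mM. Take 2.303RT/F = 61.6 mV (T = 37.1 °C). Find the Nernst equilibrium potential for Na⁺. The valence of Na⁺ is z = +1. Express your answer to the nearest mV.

E = (61.6/z) · log₁₀([Na⁺]_out/[Na⁺]_in) with z = +1.
= (61.6/1) · log₁₀(108/27.2) = 61.60 · log₁₀(3.971)
= 61.60 · (0.5989) = 36.89 mV

37 mV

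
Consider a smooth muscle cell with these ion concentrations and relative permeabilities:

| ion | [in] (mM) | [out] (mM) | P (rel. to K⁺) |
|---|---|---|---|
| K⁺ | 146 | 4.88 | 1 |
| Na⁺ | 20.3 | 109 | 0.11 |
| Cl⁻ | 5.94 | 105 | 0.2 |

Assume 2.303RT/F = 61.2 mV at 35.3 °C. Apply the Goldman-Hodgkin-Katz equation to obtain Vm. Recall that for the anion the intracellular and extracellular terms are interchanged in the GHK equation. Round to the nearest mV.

-59 mV

Vm = 61.2 · log₁₀[(Σ P·[cation]ₒ + Σ P·[anion]ᵢ) / (Σ P·[cation]ᵢ + Σ P·[anion]ₒ)]
Numerator = 1×4.88 + 0.11×109 + 0.2×5.94 = 18.06
Denominator = 1×146 + 0.11×20.3 + 0.2×105 = 169.2
Vm = 61.2 · log₁₀(0.1067) = 61.2 × (-0.9718) = -59.48 mV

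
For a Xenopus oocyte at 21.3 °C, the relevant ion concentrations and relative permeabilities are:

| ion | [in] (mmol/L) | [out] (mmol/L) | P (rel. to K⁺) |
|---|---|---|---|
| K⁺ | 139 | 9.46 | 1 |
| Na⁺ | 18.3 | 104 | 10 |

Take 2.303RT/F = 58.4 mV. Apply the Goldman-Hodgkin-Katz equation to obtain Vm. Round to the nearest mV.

Vm = 58.4 · log₁₀[(Σ P·[cation]ₒ + Σ P·[anion]ᵢ) / (Σ P·[cation]ᵢ + Σ P·[anion]ₒ)]
Numerator = 1×9.46 + 10×104 = 1049
Denominator = 1×139 + 10×18.3 = 322
Vm = 58.4 · log₁₀(3.2592) = 58.4 × (0.5131) = 29.97 mV

30 mV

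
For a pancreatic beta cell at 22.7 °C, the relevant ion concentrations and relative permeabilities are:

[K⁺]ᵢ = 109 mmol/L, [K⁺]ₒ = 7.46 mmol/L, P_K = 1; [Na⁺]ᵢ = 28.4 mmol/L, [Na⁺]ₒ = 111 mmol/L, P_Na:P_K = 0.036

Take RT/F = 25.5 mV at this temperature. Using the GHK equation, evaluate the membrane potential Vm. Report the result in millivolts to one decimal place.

-57.7 mV

Vm = 25.5 · ln[(Σ P·[cation]ₒ + Σ P·[anion]ᵢ) / (Σ P·[cation]ᵢ + Σ P·[anion]ₒ)]
Numerator = 1×7.46 + 0.036×111 = 11.46
Denominator = 1×109 + 0.036×28.4 = 110
Vm = 25.5 · ln(0.10412) = 25.5 × (-2.2622) = -57.69 mV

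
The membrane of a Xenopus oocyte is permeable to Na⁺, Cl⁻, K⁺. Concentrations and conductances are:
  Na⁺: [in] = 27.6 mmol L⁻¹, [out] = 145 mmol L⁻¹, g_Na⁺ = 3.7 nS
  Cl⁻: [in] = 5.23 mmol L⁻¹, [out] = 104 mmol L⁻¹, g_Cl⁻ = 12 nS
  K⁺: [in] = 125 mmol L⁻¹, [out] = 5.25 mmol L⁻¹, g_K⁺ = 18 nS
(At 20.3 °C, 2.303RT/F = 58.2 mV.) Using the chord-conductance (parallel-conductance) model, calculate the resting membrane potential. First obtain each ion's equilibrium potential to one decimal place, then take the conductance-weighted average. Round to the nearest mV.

E_Na⁺ = (58.2/1)·log₁₀(145/27.6) = 41.9 mV
E_Cl⁻ = (58.2/-1)·log₁₀(104/5.23) = -75.6 mV
E_K⁺ = (58.2/1)·log₁₀(5.25/125) = -80.1 mV
Vm = (Σ gᵢEᵢ)/(Σ gᵢ) = (3.7·41.9 + 12·-75.6 + 18·-80.1) / (3.7 + 12 + 18)
= -2193.97 / 33.7 = -65.10 mV

-65 mV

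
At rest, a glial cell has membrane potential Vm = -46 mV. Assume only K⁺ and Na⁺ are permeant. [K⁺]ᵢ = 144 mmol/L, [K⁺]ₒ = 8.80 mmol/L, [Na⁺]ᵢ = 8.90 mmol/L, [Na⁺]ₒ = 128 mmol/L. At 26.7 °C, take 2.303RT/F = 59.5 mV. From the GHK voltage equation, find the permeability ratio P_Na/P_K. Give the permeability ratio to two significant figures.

0.12

Let α = P_Na/P_K. GHK: Vm = 59.5·log₁₀[(Kₒ + α·Naₒ)/(Kᵢ + α·Naᵢ)].
10^(Vm/59.5) = 10^(-46.0/59.5) = 0.16861
So 0.16861·(Kᵢ + α·Naᵢ) = Kₒ + α·Naₒ → α = (0.16861·144.0 − 8.8) / (128.0 − 0.16861·8.9)
α = (24.28 − 8.8) / (128.0 − 1.501) = 15.48/126.5 = 0.1224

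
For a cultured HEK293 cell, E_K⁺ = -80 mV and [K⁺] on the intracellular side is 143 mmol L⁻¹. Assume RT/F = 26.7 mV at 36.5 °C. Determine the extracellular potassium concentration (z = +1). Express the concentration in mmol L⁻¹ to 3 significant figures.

7.15 mmol L⁻¹

Nernst: E = (26.7/1) · ln([out]/[in]), so ln([out]/[in]) = -80.0 × 1 / 26.7 = -2.9963.
[out]/[in] = e^(-2.9963) = 0.04997.
[out] = 0.04997 × 143 = 7.146 mmol L⁻¹.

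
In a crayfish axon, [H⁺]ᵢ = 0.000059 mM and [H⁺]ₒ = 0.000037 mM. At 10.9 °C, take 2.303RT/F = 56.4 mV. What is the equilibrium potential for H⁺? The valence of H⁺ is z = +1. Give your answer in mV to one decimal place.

-11.4 mV

E = (56.4/z) · log₁₀([H⁺]_out/[H⁺]_in) with z = +1.
= (56.4/1) · log₁₀(0.000037/0.000059) = 56.40 · log₁₀(0.6271)
= 56.40 · (-0.2027) = -11.43 mV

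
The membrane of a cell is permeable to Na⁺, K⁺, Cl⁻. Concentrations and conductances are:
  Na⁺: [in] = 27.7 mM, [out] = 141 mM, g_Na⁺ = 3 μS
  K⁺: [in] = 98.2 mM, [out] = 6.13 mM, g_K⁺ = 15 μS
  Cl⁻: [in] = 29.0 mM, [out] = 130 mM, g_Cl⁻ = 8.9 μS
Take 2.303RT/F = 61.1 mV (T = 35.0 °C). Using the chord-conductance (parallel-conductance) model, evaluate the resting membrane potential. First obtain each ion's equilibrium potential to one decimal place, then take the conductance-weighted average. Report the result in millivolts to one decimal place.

-49.4 mV

E_Na⁺ = (61.1/1)·log₁₀(141/27.7) = 43.2 mV
E_K⁺ = (61.1/1)·log₁₀(6.13/98.2) = -73.6 mV
E_Cl⁻ = (61.1/-1)·log₁₀(130/29.0) = -39.8 mV
Vm = (Σ gᵢEᵢ)/(Σ gᵢ) = (3·43.2 + 15·-73.6 + 8.9·-39.8) / (3 + 15 + 8.9)
= -1328.62 / 26.9 = -49.39 mV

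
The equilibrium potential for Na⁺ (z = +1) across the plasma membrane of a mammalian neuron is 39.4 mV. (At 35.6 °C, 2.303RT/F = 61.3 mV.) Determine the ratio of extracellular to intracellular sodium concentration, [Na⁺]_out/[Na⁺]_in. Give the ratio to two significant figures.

log₁₀([out]/[in]) = E·z/(61.3) = 39.4 × 1 / 61.3 = 0.6427
[out]/[in] = 10^(0.6427) = 4.393

4.4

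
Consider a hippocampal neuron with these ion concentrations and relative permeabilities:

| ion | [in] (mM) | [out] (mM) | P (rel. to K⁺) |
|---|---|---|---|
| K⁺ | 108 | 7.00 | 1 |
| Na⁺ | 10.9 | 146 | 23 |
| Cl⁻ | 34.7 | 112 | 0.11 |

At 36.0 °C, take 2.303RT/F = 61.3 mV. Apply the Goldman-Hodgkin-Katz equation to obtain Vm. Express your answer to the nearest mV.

Vm = 61.3 · log₁₀[(Σ P·[cation]ₒ + Σ P·[anion]ᵢ) / (Σ P·[cation]ᵢ + Σ P·[anion]ₒ)]
Numerator = 1×7.00 + 23×146 + 0.11×34.7 = 3369
Denominator = 1×108 + 23×10.9 + 0.11×112 = 371
Vm = 61.3 · log₁₀(9.0799) = 61.3 × (0.9581) = 58.73 mV

59 mV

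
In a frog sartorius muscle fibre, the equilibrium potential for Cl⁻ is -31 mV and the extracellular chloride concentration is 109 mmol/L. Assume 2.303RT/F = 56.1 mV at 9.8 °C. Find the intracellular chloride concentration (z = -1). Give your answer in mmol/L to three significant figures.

30.5 mmol/L

Nernst: E = (56.1/-1) · log₁₀([out]/[in]), so log₁₀([out]/[in]) = -31.0 × -1 / 56.1 = 0.5526.
[out]/[in] = 10^(0.5526) = 3.569.
[in] = 109 / 3.569 = 30.54 mmol/L.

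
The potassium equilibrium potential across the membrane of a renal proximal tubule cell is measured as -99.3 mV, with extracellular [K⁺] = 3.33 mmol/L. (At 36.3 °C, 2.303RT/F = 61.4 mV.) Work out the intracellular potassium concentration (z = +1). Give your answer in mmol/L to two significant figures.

Nernst: E = (61.4/1) · log₁₀([out]/[in]), so log₁₀([out]/[in]) = -99.3 × 1 / 61.4 = -1.6173.
[out]/[in] = 10^(-1.6173) = 0.02414.
[in] = 3.33 / 0.02414 = 137.9 mmol/L.

140 mmol/L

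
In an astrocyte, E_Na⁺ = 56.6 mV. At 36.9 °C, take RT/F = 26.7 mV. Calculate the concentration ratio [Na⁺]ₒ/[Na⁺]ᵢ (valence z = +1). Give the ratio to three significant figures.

ln([out]/[in]) = E·z/(26.7) = 56.6 × 1 / 26.7 = 2.1199
[out]/[in] = e^(2.1199) = 8.33

8.33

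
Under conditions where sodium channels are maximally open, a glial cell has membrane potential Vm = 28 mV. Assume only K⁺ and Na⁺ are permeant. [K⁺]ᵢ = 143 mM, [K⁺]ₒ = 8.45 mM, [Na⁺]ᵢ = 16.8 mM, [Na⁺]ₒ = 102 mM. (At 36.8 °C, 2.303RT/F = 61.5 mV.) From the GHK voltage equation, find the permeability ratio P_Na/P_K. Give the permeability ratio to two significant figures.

7.4

Let α = P_Na/P_K. GHK: Vm = 61.5·log₁₀[(Kₒ + α·Naₒ)/(Kᵢ + α·Naᵢ)].
10^(Vm/61.5) = 10^(28.0/61.5) = 2.8529
So 2.8529·(Kᵢ + α·Naᵢ) = Kₒ + α·Naₒ → α = (2.8529·143.0 − 8.45) / (102.0 − 2.8529·16.8)
α = (408 − 8.45) / (102.0 − 47.93) = 399.5/54.07 = 7.389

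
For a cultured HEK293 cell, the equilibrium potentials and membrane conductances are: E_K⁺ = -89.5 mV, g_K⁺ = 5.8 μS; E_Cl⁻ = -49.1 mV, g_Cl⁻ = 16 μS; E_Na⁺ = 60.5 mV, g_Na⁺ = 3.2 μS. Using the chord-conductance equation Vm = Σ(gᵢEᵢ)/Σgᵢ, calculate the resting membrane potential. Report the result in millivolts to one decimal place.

Σ gᵢEᵢ = 5.8·(-89.5) + 16·(-49.1) + 3.2·(60.5) = -1111.10
Σ gᵢ = 5.8 + 16 + 3.2 = 25
Vm = -1111.10 / 25 = -44.44 mV

-44.4 mV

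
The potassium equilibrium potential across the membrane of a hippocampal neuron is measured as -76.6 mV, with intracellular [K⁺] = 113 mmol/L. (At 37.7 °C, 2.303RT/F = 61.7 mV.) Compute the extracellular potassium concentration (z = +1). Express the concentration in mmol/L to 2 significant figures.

6.5 mmol/L

Nernst: E = (61.7/1) · log₁₀([out]/[in]), so log₁₀([out]/[in]) = -76.6 × 1 / 61.7 = -1.2415.
[out]/[in] = 10^(-1.2415) = 0.05735.
[out] = 0.05735 × 113 = 6.48 mmol/L.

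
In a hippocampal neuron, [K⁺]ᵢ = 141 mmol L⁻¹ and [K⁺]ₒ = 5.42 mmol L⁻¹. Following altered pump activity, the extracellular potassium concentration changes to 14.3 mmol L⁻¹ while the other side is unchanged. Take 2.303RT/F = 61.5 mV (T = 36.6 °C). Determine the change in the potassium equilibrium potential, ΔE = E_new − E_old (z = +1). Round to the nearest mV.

E_old = (61.5/1)·log₁₀(5.42/141) = -87.04 mV
E_new = (61.5/1)·log₁₀(14.3/141) = -61.12 mV
ΔE = -61.12 − (-87.04) = 25.91 mV

26 mV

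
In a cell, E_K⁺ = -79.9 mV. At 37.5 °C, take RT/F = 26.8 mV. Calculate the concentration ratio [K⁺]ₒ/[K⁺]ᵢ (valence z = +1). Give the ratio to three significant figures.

0.0507

ln([out]/[in]) = E·z/(26.8) = -79.9 × 1 / 26.8 = -2.9813
[out]/[in] = e^(-2.9813) = 0.05072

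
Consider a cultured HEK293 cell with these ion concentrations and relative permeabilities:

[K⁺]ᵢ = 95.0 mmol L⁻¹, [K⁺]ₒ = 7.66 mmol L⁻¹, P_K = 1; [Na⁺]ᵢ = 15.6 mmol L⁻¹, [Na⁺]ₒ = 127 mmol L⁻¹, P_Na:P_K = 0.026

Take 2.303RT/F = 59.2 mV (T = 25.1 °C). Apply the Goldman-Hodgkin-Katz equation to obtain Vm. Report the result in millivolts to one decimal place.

-55.6 mV

Vm = 59.2 · log₁₀[(Σ P·[cation]ₒ + Σ P·[anion]ᵢ) / (Σ P·[cation]ᵢ + Σ P·[anion]ₒ)]
Numerator = 1×7.66 + 0.026×127 = 10.96
Denominator = 1×95.0 + 0.026×15.6 = 95.41
Vm = 59.2 · log₁₀(0.1149) = 59.2 × (-0.9397) = -55.63 mV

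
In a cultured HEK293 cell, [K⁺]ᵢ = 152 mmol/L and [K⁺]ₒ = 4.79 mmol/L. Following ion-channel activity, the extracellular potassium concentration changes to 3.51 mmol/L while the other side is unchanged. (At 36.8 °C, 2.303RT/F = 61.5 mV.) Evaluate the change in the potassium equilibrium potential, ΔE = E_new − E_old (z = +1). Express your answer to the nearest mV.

-8 mV

E_old = (61.5/1)·log₁₀(4.79/152) = -92.34 mV
E_new = (61.5/1)·log₁₀(3.51/152) = -100.65 mV
ΔE = -100.65 − (-92.34) = -8.30 mV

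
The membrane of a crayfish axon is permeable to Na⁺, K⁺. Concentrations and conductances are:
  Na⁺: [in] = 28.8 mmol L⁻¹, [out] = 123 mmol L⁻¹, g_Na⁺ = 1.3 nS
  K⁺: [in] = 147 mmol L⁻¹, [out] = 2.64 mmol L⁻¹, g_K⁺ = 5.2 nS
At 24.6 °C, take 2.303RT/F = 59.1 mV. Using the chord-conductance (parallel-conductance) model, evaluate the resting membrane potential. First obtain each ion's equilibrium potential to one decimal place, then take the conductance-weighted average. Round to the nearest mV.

E_Na⁺ = (59.1/1)·log₁₀(123/28.8) = 37.3 mV
E_K⁺ = (59.1/1)·log₁₀(2.64/147) = -103.2 mV
Vm = (Σ gᵢEᵢ)/(Σ gᵢ) = (1.3·37.3 + 5.2·-103.2) / (1.3 + 5.2)
= -488.15 / 6.5 = -75.10 mV

-75 mV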